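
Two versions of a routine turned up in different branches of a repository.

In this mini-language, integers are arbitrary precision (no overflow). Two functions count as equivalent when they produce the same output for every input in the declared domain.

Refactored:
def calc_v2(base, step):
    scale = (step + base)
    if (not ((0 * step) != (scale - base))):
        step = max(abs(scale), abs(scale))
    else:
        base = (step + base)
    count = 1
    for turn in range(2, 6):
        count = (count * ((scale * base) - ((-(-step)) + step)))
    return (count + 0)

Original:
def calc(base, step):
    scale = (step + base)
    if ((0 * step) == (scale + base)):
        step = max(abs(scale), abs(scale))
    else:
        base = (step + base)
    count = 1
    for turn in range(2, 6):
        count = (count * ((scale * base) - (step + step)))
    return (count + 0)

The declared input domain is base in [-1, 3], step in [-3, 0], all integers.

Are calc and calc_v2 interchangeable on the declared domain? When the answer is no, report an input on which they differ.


Run the pair on base=1, step=-2.
calc: scale becomes -1; next ((0 * step) == (scale + base)) evaluates to true; next step becomes 1; next count becomes 1; next at turn=2:; next count becomes -3; next at turn=3:; next count becomes 9; next at turn=4:; next count becomes -27; next at turn=5:; next count becomes 81; next final value 81
calc_v2: scale becomes -1; next (not ((0 * step) != (scale - base))) evaluates to false; next base becomes -1; next count becomes 1; next at turn=2:; next count becomes 5; next at turn=3:; next count becomes 25; next at turn=4:; next count becomes 125; next at turn=5:; next count becomes 625; next final value 625
81 != 625, so the rewrite changes behavior.
verdict: not equivalent; witness: base=1, step=-2


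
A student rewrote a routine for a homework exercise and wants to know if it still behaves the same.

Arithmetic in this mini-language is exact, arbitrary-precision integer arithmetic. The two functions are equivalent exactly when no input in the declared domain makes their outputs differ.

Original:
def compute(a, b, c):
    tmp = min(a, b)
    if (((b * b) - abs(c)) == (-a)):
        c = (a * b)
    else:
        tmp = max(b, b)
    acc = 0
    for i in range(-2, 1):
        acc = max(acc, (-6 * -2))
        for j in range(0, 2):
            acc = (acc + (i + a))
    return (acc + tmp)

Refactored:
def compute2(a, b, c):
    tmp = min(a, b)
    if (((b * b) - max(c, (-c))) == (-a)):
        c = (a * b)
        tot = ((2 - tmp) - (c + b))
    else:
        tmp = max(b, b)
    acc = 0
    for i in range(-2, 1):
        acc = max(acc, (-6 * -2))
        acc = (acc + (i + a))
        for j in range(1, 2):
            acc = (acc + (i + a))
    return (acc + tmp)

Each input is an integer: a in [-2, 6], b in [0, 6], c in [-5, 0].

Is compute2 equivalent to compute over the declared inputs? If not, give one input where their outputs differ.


This is a faithful refactor — arithmetic usage differs, loop structure differs, local variable names differ, min/max/abs usage differs, statement counts differ, constant usage differs, but the computed results match everywhere.
As a probe, take a=6, b=6, c=-2: compute runs tmp becomes 6; next (((b * b) - abs(c)) == (-a)) evaluates to false; next tmp becomes 6; next acc becomes 0; next at i=-2:; next acc becomes 12; next at j=0:; next acc becomes 16; next at j=1:; next acc becomes 20; next at i=-1:; next acc becomes 20; next at j=0:; next acc becomes 25; next at j=1:; next acc becomes 30; next at i=0:; next acc becomes 30; next at j=0:; next acc becomes 36; next at j=1:; next acc becomes 42; next final value 48; compute2 runs tmp becomes 6; next (((b * b) - max(c, (-c))) == (-a)) evaluates to false; next tmp becomes 6; next acc becomes 0; next at i=-2:; next acc becomes 12; next acc becomes 16; next at j=1:; next acc becomes 20; next at i=-1:; next acc becomes 20; next acc becomes 25; next at j=1:; next acc becomes 30; next at i=0:; next acc becomes 30; next acc becomes 36; next at j=1:; next acc becomes 42; next final value 48; both end at 48.
An exhaustive pass over the 378 declared inputs shows identical outputs.
verdict: equivalent


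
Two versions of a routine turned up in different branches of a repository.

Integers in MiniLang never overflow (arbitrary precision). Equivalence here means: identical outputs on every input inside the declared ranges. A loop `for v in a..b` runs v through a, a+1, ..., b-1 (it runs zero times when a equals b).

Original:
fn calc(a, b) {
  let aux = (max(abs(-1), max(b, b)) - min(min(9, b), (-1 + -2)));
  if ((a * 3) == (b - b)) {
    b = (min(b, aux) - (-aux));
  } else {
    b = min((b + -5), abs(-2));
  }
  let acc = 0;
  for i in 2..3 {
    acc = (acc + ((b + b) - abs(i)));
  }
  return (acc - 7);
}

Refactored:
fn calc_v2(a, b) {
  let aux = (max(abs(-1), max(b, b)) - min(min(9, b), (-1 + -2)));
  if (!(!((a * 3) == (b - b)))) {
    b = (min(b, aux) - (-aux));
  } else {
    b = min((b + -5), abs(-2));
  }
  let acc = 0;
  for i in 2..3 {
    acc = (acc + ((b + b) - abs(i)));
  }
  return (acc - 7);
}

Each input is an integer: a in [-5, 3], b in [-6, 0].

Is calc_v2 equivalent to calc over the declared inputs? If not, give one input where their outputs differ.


Differences: boolean connective usage differs — yet all 63 inputs agree.
verdict: equivalent


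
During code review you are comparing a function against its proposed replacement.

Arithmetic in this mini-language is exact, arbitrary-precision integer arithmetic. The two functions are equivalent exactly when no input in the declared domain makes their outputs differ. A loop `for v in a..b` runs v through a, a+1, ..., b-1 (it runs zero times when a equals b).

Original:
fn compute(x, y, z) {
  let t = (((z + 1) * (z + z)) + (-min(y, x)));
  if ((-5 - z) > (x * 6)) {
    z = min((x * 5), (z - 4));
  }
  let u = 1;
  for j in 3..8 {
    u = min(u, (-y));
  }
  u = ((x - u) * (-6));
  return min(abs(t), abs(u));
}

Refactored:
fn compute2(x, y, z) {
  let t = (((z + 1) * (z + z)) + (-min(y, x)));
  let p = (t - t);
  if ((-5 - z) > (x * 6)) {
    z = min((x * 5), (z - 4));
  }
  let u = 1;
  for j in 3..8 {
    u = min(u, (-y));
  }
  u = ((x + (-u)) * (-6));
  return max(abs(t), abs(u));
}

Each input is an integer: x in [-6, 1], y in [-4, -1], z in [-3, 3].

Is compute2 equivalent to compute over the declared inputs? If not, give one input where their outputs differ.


Not equivalent: x=-6, y=-4, z=-3 separates them (18 vs 42).
compute: t := 18 | ((-5 - z) > (x * 6)): true | z := -30 | u := 1 | iter j=3: | u := 1 | iter j=4: | u := 1 | iter j=5: | u := 1 | iter j=6: | u := 1 | iter j=7: | u := 1 | u := 42 | result 18
compute2: t := 18 | p := 0 | ((-5 - z) > (x * 6)): true | z := -30 | u := 1 | iter j=3: | u := 1 | iter j=4: | u := 1 | iter j=5: | u := 1 | iter j=6: | u := 1 | iter j=7: | u := 1 | u := 42 | result 42
verdict: not equivalent; witness: x=-6, y=-4, z=-3


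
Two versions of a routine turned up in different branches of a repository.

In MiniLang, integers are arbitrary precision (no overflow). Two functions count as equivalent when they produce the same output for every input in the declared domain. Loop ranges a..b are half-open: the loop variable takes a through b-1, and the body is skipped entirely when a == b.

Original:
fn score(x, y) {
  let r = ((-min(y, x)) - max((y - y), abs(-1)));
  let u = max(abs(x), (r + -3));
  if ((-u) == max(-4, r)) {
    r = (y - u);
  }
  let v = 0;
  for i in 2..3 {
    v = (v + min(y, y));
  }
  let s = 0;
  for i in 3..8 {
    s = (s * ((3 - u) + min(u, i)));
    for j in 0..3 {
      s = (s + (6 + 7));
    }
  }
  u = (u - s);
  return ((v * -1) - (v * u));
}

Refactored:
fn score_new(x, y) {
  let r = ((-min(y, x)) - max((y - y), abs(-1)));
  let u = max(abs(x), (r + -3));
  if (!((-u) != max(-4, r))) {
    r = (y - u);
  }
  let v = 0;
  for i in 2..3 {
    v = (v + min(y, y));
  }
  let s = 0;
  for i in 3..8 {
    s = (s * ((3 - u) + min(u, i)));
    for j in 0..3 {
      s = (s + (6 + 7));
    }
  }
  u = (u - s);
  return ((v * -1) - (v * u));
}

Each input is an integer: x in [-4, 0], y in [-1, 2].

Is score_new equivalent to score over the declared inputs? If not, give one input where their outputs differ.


Changes here: boolean connective usage differs, and comparison usage differs; the full 20-point sweep finds no disagreement.
verdict: equivalent


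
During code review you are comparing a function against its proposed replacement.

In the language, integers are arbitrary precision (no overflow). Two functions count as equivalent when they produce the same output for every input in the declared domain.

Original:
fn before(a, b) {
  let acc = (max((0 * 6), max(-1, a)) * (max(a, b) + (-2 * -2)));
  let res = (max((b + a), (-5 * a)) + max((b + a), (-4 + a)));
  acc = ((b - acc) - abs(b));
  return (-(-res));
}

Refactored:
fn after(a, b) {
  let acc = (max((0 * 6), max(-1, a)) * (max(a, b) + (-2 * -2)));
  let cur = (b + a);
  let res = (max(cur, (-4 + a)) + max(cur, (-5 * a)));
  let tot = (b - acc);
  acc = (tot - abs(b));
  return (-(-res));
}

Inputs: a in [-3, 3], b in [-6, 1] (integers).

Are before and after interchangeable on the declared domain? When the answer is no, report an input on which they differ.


Equivalent — the differences include statement counts differ, local variable names differ, arithmetic usage differs, yet no declared input distinguishes the two.
Tracing a=-2, b=-2: before: acc := 0 | res := 6 | acc := -4 | result 6 | after: acc := 0 | cur := -4 | res := 6 | tot := -2 | acc := -4 | result 6 — matching result 6.
Checked all 56 inputs in the declared domain: the outputs agree on every one.
verdict: equivalent


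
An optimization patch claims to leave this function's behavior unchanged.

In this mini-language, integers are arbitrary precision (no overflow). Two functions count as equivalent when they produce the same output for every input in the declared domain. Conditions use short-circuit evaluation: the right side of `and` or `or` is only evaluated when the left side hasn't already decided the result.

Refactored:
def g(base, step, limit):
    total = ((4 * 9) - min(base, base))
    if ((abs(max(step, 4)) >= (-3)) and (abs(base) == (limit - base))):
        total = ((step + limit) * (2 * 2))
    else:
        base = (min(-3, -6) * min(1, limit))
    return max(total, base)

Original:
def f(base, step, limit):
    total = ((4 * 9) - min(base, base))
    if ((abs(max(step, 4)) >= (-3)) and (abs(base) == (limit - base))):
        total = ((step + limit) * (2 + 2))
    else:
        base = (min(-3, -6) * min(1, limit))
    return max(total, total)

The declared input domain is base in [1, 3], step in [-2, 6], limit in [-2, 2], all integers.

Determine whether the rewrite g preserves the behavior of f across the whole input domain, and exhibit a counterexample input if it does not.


There is a counterexample at base=1, step=-2, limit=2: 0 on one side, 1 on the other.
f: total becomes 35; next ((abs(max(step, 4)) >= (-3)) and (abs(base) == (limit - base))) evaluates to true; next total becomes 0; next final value 0
g: total becomes 35; next ((abs(max(step, 4)) >= (-3)) and (abs(base) == (limit - base))) evaluates to true; next total becomes 0; next final value 1
verdict: not equivalent; witness: base=1, step=-2, limit=2


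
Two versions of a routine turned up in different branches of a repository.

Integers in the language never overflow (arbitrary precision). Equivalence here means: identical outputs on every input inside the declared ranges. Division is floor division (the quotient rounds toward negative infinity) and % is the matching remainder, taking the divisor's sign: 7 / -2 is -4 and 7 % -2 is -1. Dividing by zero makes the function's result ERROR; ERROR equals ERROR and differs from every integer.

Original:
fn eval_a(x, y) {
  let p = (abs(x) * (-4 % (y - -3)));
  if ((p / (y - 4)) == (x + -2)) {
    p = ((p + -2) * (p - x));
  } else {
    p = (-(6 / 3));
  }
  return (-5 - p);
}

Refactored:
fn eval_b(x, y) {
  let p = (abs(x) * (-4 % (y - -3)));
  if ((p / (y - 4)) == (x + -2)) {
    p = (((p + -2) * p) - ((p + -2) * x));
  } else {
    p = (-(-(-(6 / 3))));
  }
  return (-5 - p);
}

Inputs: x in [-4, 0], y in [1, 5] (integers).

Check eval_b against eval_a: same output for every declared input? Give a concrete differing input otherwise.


The two versions differ — the changes include arithmetic usage differs, and constant usage differs.
As a probe, take x=-2, y=4: eval_a runs p = 6; division by zero -> ERROR; eval_b runs p = 6; division by zero -> ERROR; both end at ERROR.
Checked all 25 inputs in the declared domain: the outputs agree on every one.
verdict: equivalent


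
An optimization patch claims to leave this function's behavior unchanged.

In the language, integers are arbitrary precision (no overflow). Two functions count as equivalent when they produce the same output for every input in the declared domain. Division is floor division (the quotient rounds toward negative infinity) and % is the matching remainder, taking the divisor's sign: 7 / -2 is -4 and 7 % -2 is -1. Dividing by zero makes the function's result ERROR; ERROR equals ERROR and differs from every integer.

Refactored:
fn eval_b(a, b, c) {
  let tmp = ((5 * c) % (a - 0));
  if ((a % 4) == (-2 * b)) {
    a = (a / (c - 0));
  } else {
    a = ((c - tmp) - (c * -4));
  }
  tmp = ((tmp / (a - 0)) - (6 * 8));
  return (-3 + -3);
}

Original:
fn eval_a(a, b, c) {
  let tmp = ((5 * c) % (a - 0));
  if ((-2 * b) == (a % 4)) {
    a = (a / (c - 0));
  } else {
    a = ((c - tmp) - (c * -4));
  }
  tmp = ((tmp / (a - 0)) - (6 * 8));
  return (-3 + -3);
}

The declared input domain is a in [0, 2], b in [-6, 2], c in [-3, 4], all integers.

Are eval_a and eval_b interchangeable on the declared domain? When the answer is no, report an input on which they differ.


Side by side, the visible changes include: same computation, different form.
As a probe, take a=0, b=2, c=4: eval_a runs divide-by-zero, output ERROR; eval_b runs divide-by-zero, output ERROR; both end at ERROR.
An exhaustive pass over the 216 declared inputs shows identical outputs.
verdict: equivalent


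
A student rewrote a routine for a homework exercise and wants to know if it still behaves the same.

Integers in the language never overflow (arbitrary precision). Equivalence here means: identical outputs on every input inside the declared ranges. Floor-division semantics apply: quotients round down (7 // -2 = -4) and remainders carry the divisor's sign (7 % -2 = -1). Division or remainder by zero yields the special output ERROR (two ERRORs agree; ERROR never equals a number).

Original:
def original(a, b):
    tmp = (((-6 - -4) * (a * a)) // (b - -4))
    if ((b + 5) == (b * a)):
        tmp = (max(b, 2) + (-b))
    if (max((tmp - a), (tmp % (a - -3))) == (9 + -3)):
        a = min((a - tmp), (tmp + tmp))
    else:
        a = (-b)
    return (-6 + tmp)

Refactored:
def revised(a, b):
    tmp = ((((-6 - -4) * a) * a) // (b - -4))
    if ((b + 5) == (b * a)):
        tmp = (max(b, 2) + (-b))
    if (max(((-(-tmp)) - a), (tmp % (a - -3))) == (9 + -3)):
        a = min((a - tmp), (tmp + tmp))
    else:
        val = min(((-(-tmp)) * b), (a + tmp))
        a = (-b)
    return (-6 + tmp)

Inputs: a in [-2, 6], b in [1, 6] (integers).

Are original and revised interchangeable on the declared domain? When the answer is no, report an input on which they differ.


Reading the diff, among the changes: local variable names differ; and arithmetic usage differs; and statement counts differ; and min/max/abs usage differs.
Spot check at a=-1, b=2 — original: tmp becomes -1; next ((b + 5) == (b * a)) evaluates to false; next (max((tmp - a), (tmp % (a - -3))) == (9 + -3)) evaluates to false; next a becomes -2; next final value -7. revised: tmp becomes -1; next ((b + 5) == (b * a)) evaluates to false; next (max(((-(-tmp)) - a), (tmp % (a - -3))) == (9 + -3)) evaluates to false; next val becomes -2; next a becomes -2; next final value -7. Both give -7.
Sweeping the whole domain (54 inputs) finds no disagreement.
verdict: equivalent


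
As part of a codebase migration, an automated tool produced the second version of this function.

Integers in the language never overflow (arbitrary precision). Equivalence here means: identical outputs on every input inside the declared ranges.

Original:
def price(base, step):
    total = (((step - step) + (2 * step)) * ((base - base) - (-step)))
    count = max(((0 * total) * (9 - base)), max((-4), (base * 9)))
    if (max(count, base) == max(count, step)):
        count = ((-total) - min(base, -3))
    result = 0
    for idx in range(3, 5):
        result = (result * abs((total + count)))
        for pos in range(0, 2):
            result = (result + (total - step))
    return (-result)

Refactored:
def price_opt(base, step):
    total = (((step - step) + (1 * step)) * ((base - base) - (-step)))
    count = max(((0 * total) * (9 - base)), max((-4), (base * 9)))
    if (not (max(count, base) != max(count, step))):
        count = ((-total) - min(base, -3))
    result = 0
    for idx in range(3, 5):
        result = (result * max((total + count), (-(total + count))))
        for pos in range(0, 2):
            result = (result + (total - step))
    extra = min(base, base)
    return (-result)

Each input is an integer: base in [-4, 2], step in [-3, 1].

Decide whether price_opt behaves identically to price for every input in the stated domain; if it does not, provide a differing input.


Not equivalent: base=-4, step=-3 separates them (-210 vs -120).
price: total becomes 18; next count becomes 0; next (max(count, base) == max(count, step)) evaluates to true; next count becomes -14; next result becomes 0; next at idx=3:; next result becomes 0; next at pos=0:; next result becomes 21; next at pos=1:; next result becomes 42; next at idx=4:; next result becomes 168; next at pos=0:; next result becomes 189; next at pos=1:; next result becomes 210; next final value -210
price_opt: total becomes 9; next count becomes 0; next (not (max(count, base) != max(count, step))) evaluates to true; next count becomes -5; next result becomes 0; next at idx=3:; next result becomes 0; next at pos=0:; next result becomes 12; next at pos=1:; next result becomes 24; next at idx=4:; next result becomes 96; next at pos=0:; next result becomes 108; next at pos=1:; next result becomes 120; next extra becomes -4; next final value -120
verdict: not equivalent; witness: base=-4, step=-3


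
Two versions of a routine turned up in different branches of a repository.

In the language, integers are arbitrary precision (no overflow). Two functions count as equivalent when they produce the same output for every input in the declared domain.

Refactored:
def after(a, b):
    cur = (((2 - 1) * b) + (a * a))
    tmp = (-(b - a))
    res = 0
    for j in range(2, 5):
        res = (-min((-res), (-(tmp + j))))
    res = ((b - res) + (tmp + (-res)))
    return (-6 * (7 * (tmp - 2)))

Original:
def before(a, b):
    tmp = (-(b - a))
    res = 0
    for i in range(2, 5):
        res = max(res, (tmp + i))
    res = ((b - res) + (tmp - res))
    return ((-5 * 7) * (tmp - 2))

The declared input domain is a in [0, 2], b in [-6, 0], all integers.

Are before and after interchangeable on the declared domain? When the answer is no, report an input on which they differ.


Run the pair on a=0, b=-6.
before: tmp = 6; res = 0; [i=2]; res = 8; [i=3]; res = 9; [i=4]; res = 10; res = -20; return -140
after: cur = -6; tmp = 6; res = 0; [j=2]; res = 8; [j=3]; res = 9; [j=4]; res = 10; res = -20; return -168
-140 != -168, so the rewrite changes behavior.
verdict: not equivalent; witness: a=0, b=-6


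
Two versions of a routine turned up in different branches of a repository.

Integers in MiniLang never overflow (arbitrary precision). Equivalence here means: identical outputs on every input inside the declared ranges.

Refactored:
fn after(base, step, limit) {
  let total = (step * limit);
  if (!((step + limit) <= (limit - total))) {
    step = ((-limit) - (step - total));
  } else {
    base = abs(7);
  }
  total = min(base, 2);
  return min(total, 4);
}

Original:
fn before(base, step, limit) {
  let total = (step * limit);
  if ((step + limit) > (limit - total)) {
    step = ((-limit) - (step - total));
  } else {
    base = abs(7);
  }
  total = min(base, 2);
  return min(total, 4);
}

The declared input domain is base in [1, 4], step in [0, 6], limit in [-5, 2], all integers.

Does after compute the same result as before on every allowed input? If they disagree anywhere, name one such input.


Behavior is preserved: although comparison usage differs, plus boolean connective usage differs, the outputs never diverge.
Tracing base=2, step=4, limit=-4: before: total := -16 | ((step + limit) > (limit - total)): false | base := 7 | total := 2 | result 2 | after: total := -16 | (!((step + limit) <= (limit - total))): false | base := 7 | total := 2 | result 2 — matching result 2.
An exhaustive pass over the 224 declared inputs shows identical outputs.
verdict: equivalent


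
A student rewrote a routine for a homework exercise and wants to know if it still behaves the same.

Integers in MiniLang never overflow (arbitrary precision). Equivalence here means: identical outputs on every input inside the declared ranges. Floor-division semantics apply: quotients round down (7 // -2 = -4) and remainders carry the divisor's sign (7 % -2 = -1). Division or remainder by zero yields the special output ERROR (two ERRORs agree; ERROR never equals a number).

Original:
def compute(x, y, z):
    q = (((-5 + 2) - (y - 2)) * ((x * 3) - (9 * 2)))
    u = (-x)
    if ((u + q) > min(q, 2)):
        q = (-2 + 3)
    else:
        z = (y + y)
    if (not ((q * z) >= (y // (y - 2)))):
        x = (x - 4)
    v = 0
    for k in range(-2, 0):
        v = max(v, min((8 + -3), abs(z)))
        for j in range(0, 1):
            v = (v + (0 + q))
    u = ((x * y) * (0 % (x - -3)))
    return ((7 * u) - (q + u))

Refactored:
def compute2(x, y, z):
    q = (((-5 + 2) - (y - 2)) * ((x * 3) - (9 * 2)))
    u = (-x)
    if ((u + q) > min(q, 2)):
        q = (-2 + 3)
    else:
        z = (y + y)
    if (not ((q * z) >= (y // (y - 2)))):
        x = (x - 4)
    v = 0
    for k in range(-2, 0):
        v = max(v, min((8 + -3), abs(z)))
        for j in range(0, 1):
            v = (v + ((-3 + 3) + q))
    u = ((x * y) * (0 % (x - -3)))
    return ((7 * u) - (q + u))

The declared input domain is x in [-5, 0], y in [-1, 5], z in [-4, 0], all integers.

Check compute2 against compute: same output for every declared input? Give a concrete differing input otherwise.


Comparing the listings, the differences include: constant usage differs; arithmetic usage differs.
Tracing x=-5, y=2, z=0: compute: q := 99 | u := 5 | ((u + q) > min(q, 2)): true | q := 1 | divide-by-zero, output ERROR | compute2: q := 99 | u := 5 | ((u + q) > min(q, 2)): true | q := 1 | divide-by-zero, output ERROR — matching result ERROR.
An exhaustive pass over the 210 declared inputs shows identical outputs.
verdict: equivalent


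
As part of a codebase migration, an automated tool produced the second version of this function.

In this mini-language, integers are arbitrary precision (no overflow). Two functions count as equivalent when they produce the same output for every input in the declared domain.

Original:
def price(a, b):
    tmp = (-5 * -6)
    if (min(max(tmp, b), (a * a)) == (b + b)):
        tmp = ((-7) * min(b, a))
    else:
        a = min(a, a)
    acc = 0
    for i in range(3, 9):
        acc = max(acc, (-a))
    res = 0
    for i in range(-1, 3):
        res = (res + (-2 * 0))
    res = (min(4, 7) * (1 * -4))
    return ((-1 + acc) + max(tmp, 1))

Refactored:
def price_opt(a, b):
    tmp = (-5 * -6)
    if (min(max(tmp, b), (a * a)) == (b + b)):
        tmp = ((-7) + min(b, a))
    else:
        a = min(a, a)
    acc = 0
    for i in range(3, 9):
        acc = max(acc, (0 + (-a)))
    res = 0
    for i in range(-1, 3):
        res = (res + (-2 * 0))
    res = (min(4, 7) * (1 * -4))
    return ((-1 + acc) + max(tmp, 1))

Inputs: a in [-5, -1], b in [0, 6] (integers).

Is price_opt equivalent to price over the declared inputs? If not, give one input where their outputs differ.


Not equivalent: a=-2, b=2 separates them (15 vs 2).
price: tmp := 30 | (min(max(tmp, b), (a * a)) == (b + b)): true | tmp := 14 | acc := 0 | iter i=3: | acc := 2 | iter i=4: | acc := 2 | iter i=5: | acc := 2 | iter i=6: | acc := 2 | iter i=7: | acc := 2 | iter i=8: | acc := 2 | res := 0 | iter i=-1: | res := 0 | iter i=0: | res := 0 | iter i=1: | res := 0 | iter i=2: | res := 0 | res := -16 | result 15
price_opt: tmp := 30 | (min(max(tmp, b), (a * a)) == (b + b)): true | tmp := -9 | acc := 0 | iter i=3: | acc := 2 | iter i=4: | acc := 2 | iter i=5: | acc := 2 | iter i=6: | acc := 2 | iter i=7: | acc := 2 | iter i=8: | acc := 2 | res := 0 | iter i=-1: | res := 0 | iter i=0: | res := 0 | iter i=1: | res := 0 | iter i=2: | res := 0 | res := -16 | result 2
verdict: not equivalent; witness: a=-2, b=2


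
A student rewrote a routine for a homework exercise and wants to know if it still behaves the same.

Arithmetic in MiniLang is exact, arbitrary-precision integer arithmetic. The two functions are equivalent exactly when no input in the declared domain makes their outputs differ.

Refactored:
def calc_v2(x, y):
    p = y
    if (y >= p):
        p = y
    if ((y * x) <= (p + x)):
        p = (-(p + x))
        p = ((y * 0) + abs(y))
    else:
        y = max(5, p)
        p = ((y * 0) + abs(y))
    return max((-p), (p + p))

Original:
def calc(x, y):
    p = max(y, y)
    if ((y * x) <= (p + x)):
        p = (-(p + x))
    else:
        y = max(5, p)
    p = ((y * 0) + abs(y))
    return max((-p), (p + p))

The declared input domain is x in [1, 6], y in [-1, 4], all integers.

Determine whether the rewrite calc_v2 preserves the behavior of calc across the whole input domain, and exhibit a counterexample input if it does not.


There is a behavioral-looking edit here, yet the outcome never shifts on this domain.
As a probe, take x=3, y=1: calc runs p becomes 1; next ((y * x) <= (p + x)) evaluates to true; next p becomes -4; next p becomes 1; next final value 2; calc_v2 runs p becomes 1; next (y >= p) evaluates to true; next p becomes 1; next ((y * x) <= (p + x)) evaluates to true; next p becomes -4; next p becomes 1; next final value 2; both end at 2.
Across all 36 domain points the two functions coincide.
verdict: equivalent


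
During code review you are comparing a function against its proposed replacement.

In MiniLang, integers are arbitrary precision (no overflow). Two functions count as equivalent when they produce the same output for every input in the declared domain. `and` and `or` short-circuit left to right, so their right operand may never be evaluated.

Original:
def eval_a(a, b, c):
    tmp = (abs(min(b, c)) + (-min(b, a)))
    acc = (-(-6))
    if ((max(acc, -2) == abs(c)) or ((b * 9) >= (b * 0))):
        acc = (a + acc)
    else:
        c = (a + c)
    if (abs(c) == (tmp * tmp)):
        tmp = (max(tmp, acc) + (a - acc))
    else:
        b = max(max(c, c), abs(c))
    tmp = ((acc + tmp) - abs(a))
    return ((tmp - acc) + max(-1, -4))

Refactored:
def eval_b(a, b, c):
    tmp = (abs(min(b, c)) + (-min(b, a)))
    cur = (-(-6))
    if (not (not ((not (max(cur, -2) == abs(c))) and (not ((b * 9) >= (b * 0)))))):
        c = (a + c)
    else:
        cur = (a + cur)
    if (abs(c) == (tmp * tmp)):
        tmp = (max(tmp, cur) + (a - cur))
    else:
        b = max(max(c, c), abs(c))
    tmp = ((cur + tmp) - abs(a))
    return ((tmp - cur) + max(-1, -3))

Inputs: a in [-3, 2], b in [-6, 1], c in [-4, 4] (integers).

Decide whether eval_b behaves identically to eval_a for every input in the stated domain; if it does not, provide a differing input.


The edit looks behavioral (`-4` became `-3`), but over these ranges it never changes the outcome; all 432 inputs agree.
verdict: equivalent


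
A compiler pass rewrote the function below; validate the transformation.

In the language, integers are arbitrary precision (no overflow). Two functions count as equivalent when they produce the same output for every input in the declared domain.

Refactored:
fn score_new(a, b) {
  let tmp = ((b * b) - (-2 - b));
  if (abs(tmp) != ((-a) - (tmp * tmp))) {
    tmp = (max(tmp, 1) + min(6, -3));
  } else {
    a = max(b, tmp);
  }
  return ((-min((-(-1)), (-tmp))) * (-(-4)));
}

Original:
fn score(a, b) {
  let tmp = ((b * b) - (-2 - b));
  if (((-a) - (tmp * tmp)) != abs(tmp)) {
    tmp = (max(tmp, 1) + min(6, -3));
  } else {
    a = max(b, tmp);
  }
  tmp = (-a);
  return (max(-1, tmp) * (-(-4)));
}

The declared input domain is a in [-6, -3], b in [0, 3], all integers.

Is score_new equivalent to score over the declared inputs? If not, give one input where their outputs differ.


There is a counterexample at a=-6, b=0: -4 on one side, 8 on the other.
score: tmp = 2; (((-a) - (tmp * tmp)) != abs(tmp)) -> false; a = 2; tmp = -2; return -4
score_new: tmp = 2; (abs(tmp) != ((-a) - (tmp * tmp))) -> false; a = 2; return 8
verdict: not equivalent; witness: a=-6, b=0


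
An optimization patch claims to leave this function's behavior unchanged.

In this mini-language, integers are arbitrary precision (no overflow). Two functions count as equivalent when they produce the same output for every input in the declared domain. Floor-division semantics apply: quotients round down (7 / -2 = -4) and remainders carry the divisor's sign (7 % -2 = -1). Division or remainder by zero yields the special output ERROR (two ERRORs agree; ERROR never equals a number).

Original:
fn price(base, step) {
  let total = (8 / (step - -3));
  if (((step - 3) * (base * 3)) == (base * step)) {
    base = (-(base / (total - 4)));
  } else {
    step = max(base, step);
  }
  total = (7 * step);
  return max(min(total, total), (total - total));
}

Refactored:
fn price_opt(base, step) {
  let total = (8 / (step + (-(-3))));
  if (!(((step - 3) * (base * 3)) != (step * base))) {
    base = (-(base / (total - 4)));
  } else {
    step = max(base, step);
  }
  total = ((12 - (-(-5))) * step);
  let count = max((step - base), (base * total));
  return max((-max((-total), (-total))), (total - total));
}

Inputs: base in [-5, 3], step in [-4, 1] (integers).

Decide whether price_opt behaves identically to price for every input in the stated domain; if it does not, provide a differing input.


Differences: constant usage differs; also min/max/abs usage differs; also statement counts differ; also boolean connective usage differs; also arithmetic usage differs; also local variable names differ; also comparison usage differs — yet all 54 inputs agree.
verdict: equivalent


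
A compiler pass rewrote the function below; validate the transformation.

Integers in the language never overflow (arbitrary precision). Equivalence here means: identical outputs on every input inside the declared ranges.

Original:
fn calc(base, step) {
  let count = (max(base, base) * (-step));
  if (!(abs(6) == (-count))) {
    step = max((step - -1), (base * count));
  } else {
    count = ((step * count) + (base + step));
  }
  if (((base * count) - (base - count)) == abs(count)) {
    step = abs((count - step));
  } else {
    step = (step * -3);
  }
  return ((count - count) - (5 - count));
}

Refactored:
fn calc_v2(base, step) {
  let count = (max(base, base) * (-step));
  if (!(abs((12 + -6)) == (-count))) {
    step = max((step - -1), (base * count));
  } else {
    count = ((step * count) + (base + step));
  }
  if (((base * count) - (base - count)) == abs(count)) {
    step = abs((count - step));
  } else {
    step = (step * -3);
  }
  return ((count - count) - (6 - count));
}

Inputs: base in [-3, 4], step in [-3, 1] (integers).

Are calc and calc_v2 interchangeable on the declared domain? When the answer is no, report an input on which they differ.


There is a counterexample at base=-3, step=-3: -14 on one side, -15 on the other.
calc: count = -9; (!(abs(6) == (-count))) -> true; step = 27; (((base * count) - (base - count)) == abs(count)) -> false; step = -81; return -14
calc_v2: count = -9; (!(abs((12 + -6)) == (-count))) -> true; step = 27; (((base * count) - (base - count)) == abs(count)) -> false; step = -81; return -15
verdict: not equivalent; witness: base=-3, step=-3


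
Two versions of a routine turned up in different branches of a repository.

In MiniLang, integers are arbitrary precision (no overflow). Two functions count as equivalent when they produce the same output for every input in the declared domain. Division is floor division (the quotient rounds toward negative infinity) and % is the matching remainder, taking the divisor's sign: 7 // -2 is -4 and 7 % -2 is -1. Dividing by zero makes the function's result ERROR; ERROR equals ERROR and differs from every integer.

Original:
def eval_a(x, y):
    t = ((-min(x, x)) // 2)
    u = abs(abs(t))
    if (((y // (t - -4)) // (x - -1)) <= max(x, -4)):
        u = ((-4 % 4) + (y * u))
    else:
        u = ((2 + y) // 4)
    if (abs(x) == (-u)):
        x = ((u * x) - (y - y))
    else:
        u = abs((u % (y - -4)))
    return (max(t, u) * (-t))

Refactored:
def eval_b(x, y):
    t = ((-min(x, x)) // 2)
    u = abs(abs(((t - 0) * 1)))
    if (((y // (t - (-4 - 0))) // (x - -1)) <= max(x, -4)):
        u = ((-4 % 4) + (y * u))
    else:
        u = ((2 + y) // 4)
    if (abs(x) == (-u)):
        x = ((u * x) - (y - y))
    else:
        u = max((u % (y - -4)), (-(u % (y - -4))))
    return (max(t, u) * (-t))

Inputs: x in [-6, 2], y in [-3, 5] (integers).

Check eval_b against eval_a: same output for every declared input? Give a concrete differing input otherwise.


Equivalent — the differences include constant usage differs; and min/max/abs usage differs; and arithmetic usage differs, yet no declared input distinguishes the two.
Tracing x=-5, y=0: eval_a: t becomes 2; next u becomes 2; next (((y // (t - -4)) // (x - -1)) <= max(x, -4)) evaluates to false; next u becomes 0; next (abs(x) == (-u)) evaluates to false; next u becomes 0; next final value -4 | eval_b: t becomes 2; next u becomes 2; next (((y // (t - (-4 - 0))) // (x - -1)) <= max(x, -4)) evaluates to false; next u becomes 0; next (abs(x) == (-u)) evaluates to false; next u becomes 0; next final value -4 — matching result -4.
Sweeping the whole domain (81 inputs) finds no disagreement.
verdict: equivalent


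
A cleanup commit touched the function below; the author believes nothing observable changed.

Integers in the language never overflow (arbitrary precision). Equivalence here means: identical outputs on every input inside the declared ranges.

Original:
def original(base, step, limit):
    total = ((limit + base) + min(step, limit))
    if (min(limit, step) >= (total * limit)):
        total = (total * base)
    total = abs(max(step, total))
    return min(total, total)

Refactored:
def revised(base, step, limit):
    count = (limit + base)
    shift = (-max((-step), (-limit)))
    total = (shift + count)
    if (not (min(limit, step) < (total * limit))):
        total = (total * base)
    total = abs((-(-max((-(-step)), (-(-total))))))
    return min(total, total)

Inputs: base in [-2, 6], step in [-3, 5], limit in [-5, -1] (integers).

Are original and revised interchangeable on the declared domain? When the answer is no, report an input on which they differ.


Side by side, the visible changes include: boolean connective usage differs, and local variable names differ, and statement counts differ, and comparison usage differs, and min/max/abs usage differs.
Tracing base=-2, step=-3, limit=-4: original: total = -10; (min(limit, step) >= (total * limit)) -> false; total = 3; return 3 | revised: count = -6; shift = -4; total = -10; (not (min(limit, step) < (total * limit))) -> false; total = 3; return 3 — matching result 3.
An exhaustive pass over the 405 declared inputs shows identical outputs.
verdict: equivalent


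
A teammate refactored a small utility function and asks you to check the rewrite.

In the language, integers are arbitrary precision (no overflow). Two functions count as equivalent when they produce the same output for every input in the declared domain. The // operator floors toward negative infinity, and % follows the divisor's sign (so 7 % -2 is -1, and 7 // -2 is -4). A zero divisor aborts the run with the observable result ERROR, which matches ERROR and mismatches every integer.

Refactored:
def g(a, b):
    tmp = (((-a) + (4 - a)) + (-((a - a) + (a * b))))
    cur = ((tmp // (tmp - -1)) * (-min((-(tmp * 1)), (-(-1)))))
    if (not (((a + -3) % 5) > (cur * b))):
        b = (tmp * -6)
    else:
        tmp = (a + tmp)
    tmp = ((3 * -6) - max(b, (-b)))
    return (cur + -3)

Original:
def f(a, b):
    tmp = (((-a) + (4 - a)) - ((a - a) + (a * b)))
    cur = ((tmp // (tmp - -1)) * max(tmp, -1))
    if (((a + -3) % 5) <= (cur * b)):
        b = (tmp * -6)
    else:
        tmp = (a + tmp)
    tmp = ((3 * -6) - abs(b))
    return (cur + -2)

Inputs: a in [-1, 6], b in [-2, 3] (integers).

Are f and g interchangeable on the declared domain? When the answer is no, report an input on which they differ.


Take a=-1, b=-2.
f: tmp becomes 4; next cur becomes 0; next (((a + -3) % 5) <= (cur * b)) evaluates to false; next tmp becomes 3; next tmp becomes -20; next final value -2
g: tmp becomes 4; next cur becomes 0; next (not (((a + -3) % 5) > (cur * b))) evaluates to false; next tmp becomes 3; next tmp becomes -20; next final value -3
-2 vs -3 — the two versions disagree here.
verdict: not equivalent; witness: a=-1, b=-2


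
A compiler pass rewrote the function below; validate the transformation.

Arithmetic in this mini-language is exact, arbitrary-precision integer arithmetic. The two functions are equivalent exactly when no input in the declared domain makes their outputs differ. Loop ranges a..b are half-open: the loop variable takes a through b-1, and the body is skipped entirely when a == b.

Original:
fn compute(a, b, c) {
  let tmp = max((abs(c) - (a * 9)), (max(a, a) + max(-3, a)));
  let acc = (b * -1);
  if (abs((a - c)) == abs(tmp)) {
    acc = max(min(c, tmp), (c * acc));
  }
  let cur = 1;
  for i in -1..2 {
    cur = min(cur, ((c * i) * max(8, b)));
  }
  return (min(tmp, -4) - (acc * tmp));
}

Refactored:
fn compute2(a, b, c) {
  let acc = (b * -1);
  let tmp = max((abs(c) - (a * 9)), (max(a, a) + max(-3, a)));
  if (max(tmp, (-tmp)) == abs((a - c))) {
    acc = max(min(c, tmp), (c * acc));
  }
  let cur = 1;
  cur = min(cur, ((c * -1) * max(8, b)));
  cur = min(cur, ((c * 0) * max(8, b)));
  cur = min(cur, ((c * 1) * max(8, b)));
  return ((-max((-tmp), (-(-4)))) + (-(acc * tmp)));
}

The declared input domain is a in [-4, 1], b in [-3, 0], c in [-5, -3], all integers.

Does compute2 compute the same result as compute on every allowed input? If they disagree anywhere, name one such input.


Comparing the listings, the differences include: arithmetic usage differs, constant usage differs, min/max/abs usage differs, loop structure differs, local variable names differ, statement counts differ.
Tracing a=-1, b=-3, c=-3: compute: tmp becomes 12; next acc becomes 3; next (abs((a - c)) == abs(tmp)) evaluates to false; next cur becomes 1; next at i=-1:; next cur becomes 1; next at i=0:; next cur becomes 0; next at i=1:; next cur becomes -24; next final value -40 | compute2: acc becomes 3; next tmp becomes 12; next (max(tmp, (-tmp)) == abs((a - c))) evaluates to false; next cur becomes 1; next cur becomes 1; next cur becomes 0; next cur becomes -24; next final value -40 — matching result -40.
An exhaustive pass over the 72 declared inputs shows identical outputs.
verdict: equivalent


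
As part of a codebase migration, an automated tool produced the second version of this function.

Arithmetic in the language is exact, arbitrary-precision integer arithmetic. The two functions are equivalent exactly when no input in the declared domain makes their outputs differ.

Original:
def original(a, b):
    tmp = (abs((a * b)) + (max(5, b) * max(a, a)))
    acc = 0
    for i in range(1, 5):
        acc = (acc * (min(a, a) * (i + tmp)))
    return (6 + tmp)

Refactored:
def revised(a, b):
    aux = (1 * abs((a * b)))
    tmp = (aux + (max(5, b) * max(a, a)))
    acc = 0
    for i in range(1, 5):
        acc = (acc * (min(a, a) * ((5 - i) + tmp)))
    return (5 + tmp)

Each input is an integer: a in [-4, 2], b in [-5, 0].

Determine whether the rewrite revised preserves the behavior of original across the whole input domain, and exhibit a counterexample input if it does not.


These are not equivalent — on a=-4, b=-5 the outputs split (6 vs 5).
original: tmp := 0 | acc := 0 | iter i=1: | acc := 0 | iter i=2: | acc := 0 | iter i=3: | acc := 0 | iter i=4: | acc := 0 | result 6
revised: aux := 20 | tmp := 0 | acc := 0 | iter i=1: | acc := 0 | iter i=2: | acc := 0 | iter i=3: | acc := 0 | iter i=4: | acc := 0 | result 5
verdict: not equivalent; witness: a=-4, b=-5
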